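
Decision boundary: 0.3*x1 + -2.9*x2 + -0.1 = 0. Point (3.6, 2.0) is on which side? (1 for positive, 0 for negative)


Compute 0.3 * 3.6 + -2.9 * 2.0 + -0.1
= 1.08 + -5.8 + -0.1
= -4.82
Since -4.82 < 0, the point is on the negative side.

0


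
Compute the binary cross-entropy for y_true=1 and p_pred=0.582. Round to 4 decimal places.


For y=1: Loss = -log(p)
= -log(0.582)
= -(-0.5413)
= 0.5413

0.5413


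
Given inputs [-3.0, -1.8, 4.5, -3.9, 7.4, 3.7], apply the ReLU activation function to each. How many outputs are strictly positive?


ReLU(x) = max(0, x) for each element:
ReLU(-3.0) = 0
ReLU(-1.8) = 0
ReLU(4.5) = 4.5
ReLU(-3.9) = 0
ReLU(7.4) = 7.4
ReLU(3.7) = 3.7
Active neurons (>0): 3

3


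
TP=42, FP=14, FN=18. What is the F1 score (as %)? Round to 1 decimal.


Precision = TP / (TP + FP) = 42 / 56 = 0.75
Recall = TP / (TP + FN) = 42 / 60 = 0.7
F1 = 2 * P * R / (P + R)
= 2 * 0.75 * 0.7 / (0.75 + 0.7)
= 1.05 / 1.45
= 0.7241
As percentage: 72.4%

72.4


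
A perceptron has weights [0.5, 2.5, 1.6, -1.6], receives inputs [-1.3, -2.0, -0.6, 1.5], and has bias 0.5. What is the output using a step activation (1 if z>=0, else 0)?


z = w . x + b
= 0.5*-1.3 + 2.5*-2.0 + 1.6*-0.6 + -1.6*1.5 + 0.5
= -0.65 + -5.0 + -0.96 + -2.4 + 0.5
= -9.01 + 0.5
= -8.51
Since z = -8.51 < 0, output = 0

0


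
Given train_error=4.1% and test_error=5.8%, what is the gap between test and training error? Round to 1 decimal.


Generalization gap = test_error - train_error
= 5.8 - 4.1
= 1.7%
A small gap suggests good generalization.

1.7


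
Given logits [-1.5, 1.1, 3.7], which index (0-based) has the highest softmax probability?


Softmax is a monotonic transformation, so it preserves the argmax.
We need to find the index of the maximum logit.
Index 0: -1.5
Index 1: 1.1
Index 2: 3.7
Maximum logit = 3.7 at index 2

2


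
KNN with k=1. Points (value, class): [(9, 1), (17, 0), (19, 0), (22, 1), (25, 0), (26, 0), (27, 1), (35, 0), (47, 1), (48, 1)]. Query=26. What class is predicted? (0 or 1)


Distances from query 26:
Point 26 (class 0): distance = 0
K=1 nearest neighbors: classes = [0]
Votes for class 1: 0 / 1
Majority vote => class 0

0


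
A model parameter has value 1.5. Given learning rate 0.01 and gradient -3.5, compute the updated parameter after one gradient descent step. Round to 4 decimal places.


w_new = w_old - lr * gradient
= 1.5 - 0.01 * -3.5
= 1.5 - (-0.035)
= 1.5350

1.5350


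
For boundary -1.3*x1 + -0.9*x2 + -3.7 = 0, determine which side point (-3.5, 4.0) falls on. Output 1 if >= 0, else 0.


Compute -1.3 * -3.5 + -0.9 * 4.0 + -3.7
= 4.55 + -3.6 + -3.7
= -2.75
Since -2.75 < 0, the point is on the negative side.

0


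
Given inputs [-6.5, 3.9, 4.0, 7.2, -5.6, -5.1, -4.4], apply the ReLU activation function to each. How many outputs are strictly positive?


ReLU(x) = max(0, x) for each element:
ReLU(-6.5) = 0
ReLU(3.9) = 3.9
ReLU(4.0) = 4.0
ReLU(7.2) = 7.2
ReLU(-5.6) = 0
ReLU(-5.1) = 0
ReLU(-4.4) = 0
Active neurons (>0): 3

3


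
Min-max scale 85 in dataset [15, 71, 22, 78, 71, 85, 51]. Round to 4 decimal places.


Min = 15, Max = 85
Range = 85 - 15 = 70
Scaled = (x - min) / (max - min)
= (85 - 15) / 70
= 70 / 70
= 1.0000

1.0000


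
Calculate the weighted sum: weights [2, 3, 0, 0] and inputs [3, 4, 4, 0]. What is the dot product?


Element-wise products:
2 * 3 = 6
3 * 4 = 12
0 * 4 = 0
0 * 0 = 0
Sum = 6 + 12 + 0 + 0
= 18

18


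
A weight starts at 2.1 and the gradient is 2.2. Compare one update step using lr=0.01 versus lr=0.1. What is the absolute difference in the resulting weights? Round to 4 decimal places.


With lr=0.01: w_new = 2.1 - 0.01 * 2.2 = 2.078
With lr=0.1: w_new = 2.1 - 0.1 * 2.2 = 1.88
Absolute difference = |2.078 - 1.88|
= 0.1980

0.1980


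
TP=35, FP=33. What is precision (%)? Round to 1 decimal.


Precision = TP / (TP + FP) * 100
= 35 / (35 + 33)
= 35 / 68
= 0.5147
= 51.5%

51.5


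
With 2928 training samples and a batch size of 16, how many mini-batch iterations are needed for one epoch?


Iterations per epoch = dataset_size / batch_size
= 2928 / 16
= 183

183


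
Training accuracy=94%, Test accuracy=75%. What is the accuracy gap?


Gap = train_accuracy - test_accuracy
= 94 - 75
= 19%
This gap suggests the model is overfitting.

19


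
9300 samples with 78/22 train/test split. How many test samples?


Train samples = 9300 * 78% = 7254
Test samples = 9300 - 7254
= 2046

2046


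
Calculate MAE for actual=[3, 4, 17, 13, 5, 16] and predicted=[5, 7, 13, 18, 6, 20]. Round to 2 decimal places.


Absolute errors: [2, 3, 4, 5, 1, 4]
Sum of absolute errors = 19
MAE = 19 / 6 = 3.17

3.17


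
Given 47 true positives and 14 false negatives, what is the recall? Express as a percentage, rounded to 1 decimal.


Recall = TP / (TP + FN) * 100
= 47 / (47 + 14)
= 47 / 61
= 0.7705
= 77.0%

77.0


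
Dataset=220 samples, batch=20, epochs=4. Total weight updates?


Iterations per epoch = 220 / 20 = 11
Total updates = iterations_per_epoch * epochs
= 11 * 4
= 44

44


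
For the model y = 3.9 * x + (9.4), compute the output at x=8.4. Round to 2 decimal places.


y = 3.9 * 8.4 + (9.4)
= 32.76 + (9.4)
= 42.16

42.16


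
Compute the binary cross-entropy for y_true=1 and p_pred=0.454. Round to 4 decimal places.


For y=1: Loss = -log(p)
= -log(0.454)
= -(-0.7897)
= 0.7897

0.7897


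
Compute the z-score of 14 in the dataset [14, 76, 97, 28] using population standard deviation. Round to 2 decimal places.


Mean = (14 + 76 + 97 + 28) / 4 = 53.75
Variance = sum((x_i - mean)^2) / n = 1152.1875
Std = sqrt(1152.1875) = 33.9439
Z = (x - mean) / std
= (14 - 53.75) / 33.9439
= -39.75 / 33.9439
= -1.17

-1.17


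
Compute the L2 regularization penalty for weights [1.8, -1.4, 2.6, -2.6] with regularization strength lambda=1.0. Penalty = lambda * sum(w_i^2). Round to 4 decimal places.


Squaring each weight:
1.8^2 = 3.24
(-1.4)^2 = 1.96
2.6^2 = 6.76
(-2.6)^2 = 6.76
Sum of squares = 18.72
Penalty = 1.0 * 18.72 = 18.7200

18.7200


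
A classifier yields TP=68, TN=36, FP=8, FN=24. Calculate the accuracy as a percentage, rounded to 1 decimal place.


Accuracy = (TP + TN) / (TP + TN + FP + FN) * 100
= (68 + 36) / (68 + 36 + 8 + 24)
= 104 / 136
= 0.7647
= 76.5%

76.5


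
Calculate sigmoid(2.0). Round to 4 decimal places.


sigmoid(z) = 1 / (1 + exp(-z))
exp(-(2.0)) = exp(-2.0) = 0.1353
1 + 0.1353 = 1.1353
1 / 1.1353 = 0.8808

0.8808


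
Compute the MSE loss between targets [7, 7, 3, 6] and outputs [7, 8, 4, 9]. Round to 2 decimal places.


Differences: [0, -1, -1, -3]
Squared errors: [0, 1, 1, 9]
Sum of squared errors = 11
MSE = 11 / 4 = 2.75

2.75


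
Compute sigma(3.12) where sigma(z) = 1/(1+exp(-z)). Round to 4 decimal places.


sigmoid(z) = 1 / (1 + exp(-z))
exp(-(3.12)) = exp(-3.12) = 0.0442
1 + 0.0442 = 1.0442
1 / 1.0442 = 0.9577

0.9577


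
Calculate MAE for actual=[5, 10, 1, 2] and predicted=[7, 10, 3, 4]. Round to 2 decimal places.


Absolute errors: [2, 0, 2, 2]
Sum of absolute errors = 6
MAE = 6 / 4 = 1.50

1.50


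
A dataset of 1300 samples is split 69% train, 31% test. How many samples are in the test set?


Train samples = 1300 * 69% = 897
Test samples = 1300 - 897
= 403

403


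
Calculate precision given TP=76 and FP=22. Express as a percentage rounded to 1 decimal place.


Precision = TP / (TP + FP) * 100
= 76 / (76 + 22)
= 76 / 98
= 0.7755
= 77.6%

77.6


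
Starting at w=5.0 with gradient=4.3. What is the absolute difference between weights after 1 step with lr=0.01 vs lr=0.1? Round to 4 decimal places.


With lr=0.01: w_new = 5.0 - 0.01 * 4.3 = 4.957
With lr=0.1: w_new = 5.0 - 0.1 * 4.3 = 4.57
Absolute difference = |4.957 - 4.57|
= 0.3870

0.3870


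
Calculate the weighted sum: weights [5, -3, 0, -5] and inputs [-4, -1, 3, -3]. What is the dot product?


Element-wise products:
5 * -4 = -20
-3 * -1 = 3
0 * 3 = 0
-5 * -3 = 15
Sum = -20 + 3 + 0 + 15
= -2

-2


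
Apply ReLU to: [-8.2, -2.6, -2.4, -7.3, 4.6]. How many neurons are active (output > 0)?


ReLU(x) = max(0, x) for each element:
ReLU(-8.2) = 0
ReLU(-2.6) = 0
ReLU(-2.4) = 0
ReLU(-7.3) = 0
ReLU(4.6) = 4.6
Active neurons (>0): 1

1


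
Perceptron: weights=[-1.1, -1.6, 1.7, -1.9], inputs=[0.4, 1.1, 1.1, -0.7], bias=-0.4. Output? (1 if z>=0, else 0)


z = w . x + b
= -1.1*0.4 + -1.6*1.1 + 1.7*1.1 + -1.9*-0.7 + -0.4
= -0.44 + -1.76 + 1.87 + 1.33 + -0.4
= 1.0 + -0.4
= 0.6
Since z = 0.6 >= 0, output = 1

1


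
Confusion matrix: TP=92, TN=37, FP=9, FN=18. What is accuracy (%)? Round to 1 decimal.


Accuracy = (TP + TN) / (TP + TN + FP + FN) * 100
= (92 + 37) / (92 + 37 + 9 + 18)
= 129 / 156
= 0.8269
= 82.7%

82.7


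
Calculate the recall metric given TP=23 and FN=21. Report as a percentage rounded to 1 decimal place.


Recall = TP / (TP + FN) * 100
= 23 / (23 + 21)
= 23 / 44
= 0.5227
= 52.3%

52.3


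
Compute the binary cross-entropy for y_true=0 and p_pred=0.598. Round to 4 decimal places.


For y=0: Loss = -log(1-p)
= -log(1 - 0.598)
= -log(0.402)
= -(-0.9113)
= 0.9113

0.9113


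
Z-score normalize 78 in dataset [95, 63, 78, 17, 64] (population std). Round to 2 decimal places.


Mean = (95 + 63 + 78 + 17 + 64) / 5 = 63.4
Variance = sum((x_i - mean)^2) / n = 673.04
Std = sqrt(673.04) = 25.943
Z = (x - mean) / std
= (78 - 63.4) / 25.943
= 14.6 / 25.943
= 0.56

0.56


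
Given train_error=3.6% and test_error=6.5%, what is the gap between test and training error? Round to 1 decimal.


Generalization gap = test_error - train_error
= 6.5 - 3.6
= 2.9%
A moderate gap.

2.9


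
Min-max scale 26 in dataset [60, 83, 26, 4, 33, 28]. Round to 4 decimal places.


Min = 4, Max = 83
Range = 83 - 4 = 79
Scaled = (x - min) / (max - min)
= (26 - 4) / 79
= 22 / 79
= 0.2785

0.2785


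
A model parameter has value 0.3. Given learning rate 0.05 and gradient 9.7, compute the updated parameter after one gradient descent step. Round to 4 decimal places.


w_new = w_old - lr * gradient
= 0.3 - 0.05 * 9.7
= 0.3 - (0.485)
= -0.1850

-0.1850


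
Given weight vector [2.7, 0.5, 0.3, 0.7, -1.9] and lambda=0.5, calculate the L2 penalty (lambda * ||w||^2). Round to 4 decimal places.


Squaring each weight:
2.7^2 = 7.29
0.5^2 = 0.25
0.3^2 = 0.09
0.7^2 = 0.49
(-1.9)^2 = 3.61
Sum of squares = 11.73
Penalty = 0.5 * 11.73 = 5.8650

5.8650


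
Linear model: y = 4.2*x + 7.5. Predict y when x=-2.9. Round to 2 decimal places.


y = 4.2 * -2.9 + (7.5)
= -12.18 + (7.5)
= -4.68

-4.68


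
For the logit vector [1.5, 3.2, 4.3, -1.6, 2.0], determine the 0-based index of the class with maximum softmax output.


Softmax is a monotonic transformation, so it preserves the argmax.
We need to find the index of the maximum logit.
Index 0: 1.5
Index 1: 3.2
Index 2: 4.3
Index 3: -1.6
Index 4: 2.0
Maximum logit = 4.3 at index 2

2


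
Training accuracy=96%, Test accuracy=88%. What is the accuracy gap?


Gap = train_accuracy - test_accuracy
= 96 - 88
= 8%
This moderate gap may indicate mild overfitting.

8


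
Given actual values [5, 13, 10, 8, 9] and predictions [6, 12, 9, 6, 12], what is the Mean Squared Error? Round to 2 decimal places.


Differences: [-1, 1, 1, 2, -3]
Squared errors: [1, 1, 1, 4, 9]
Sum of squared errors = 16
MSE = 16 / 5 = 3.20

3.20


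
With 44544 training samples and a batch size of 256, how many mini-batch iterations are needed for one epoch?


Iterations per epoch = dataset_size / batch_size
= 44544 / 256
= 174

174


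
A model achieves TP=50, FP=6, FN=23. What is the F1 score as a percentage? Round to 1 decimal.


Precision = TP / (TP + FP) = 50 / 56 = 0.8929
Recall = TP / (TP + FN) = 50 / 73 = 0.6849
F1 = 2 * P * R / (P + R)
= 2 * 0.8929 * 0.6849 / (0.8929 + 0.6849)
= 1.2231 / 1.5778
= 0.7752
As percentage: 77.5%

77.5


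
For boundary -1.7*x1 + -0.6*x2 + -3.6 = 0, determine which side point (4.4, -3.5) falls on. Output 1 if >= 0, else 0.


Compute -1.7 * 4.4 + -0.6 * -3.5 + -3.6
= -7.48 + 2.1 + -3.6
= -8.98
Since -8.98 < 0, the point is on the negative side.

0


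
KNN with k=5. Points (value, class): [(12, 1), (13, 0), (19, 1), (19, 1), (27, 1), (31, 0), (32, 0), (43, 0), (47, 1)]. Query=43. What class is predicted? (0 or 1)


Distances from query 43:
Point 43 (class 0): distance = 0
Point 47 (class 1): distance = 4
Point 32 (class 0): distance = 11
Point 31 (class 0): distance = 12
Point 27 (class 1): distance = 16
K=5 nearest neighbors: classes = [0, 1, 0, 0, 1]
Votes for class 1: 2 / 5
Majority vote => class 0

0


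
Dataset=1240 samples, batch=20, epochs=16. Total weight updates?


Iterations per epoch = 1240 / 20 = 62
Total updates = iterations_per_epoch * epochs
= 62 * 16
= 992

992


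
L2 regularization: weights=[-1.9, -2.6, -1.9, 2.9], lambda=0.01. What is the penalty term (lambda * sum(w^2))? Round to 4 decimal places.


Squaring each weight:
(-1.9)^2 = 3.61
(-2.6)^2 = 6.76
(-1.9)^2 = 3.61
2.9^2 = 8.41
Sum of squares = 22.39
Penalty = 0.01 * 22.39 = 0.2239

0.2239


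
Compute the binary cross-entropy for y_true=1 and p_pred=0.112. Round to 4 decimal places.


For y=1: Loss = -log(p)
= -log(0.112)
= -(-2.1893)
= 2.1893

2.1893


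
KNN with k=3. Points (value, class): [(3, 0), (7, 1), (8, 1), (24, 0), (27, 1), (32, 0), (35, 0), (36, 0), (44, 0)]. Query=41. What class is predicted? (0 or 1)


Distances from query 41:
Point 44 (class 0): distance = 3
Point 36 (class 0): distance = 5
Point 35 (class 0): distance = 6
K=3 nearest neighbors: classes = [0, 0, 0]
Votes for class 1: 0 / 3
Majority vote => class 0

0


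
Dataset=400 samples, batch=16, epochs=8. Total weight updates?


Iterations per epoch = 400 / 16 = 25
Total updates = iterations_per_epoch * epochs
= 25 * 8
= 200

200


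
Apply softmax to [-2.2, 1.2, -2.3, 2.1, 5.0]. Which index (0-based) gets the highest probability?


Softmax is a monotonic transformation, so it preserves the argmax.
We need to find the index of the maximum logit.
Index 0: -2.2
Index 1: 1.2
Index 2: -2.3
Index 3: 2.1
Index 4: 5.0
Maximum logit = 5.0 at index 4

4


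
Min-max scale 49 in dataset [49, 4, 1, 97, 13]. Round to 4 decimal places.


Min = 1, Max = 97
Range = 97 - 1 = 96
Scaled = (x - min) / (max - min)
= (49 - 1) / 96
= 48 / 96
= 0.5000

0.5000


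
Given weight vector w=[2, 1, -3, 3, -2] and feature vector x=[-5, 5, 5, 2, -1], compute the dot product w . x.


Element-wise products:
2 * -5 = -10
1 * 5 = 5
-3 * 5 = -15
3 * 2 = 6
-2 * -1 = 2
Sum = -10 + 5 + -15 + 6 + 2
= -12

-12


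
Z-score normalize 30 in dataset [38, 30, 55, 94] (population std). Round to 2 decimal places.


Mean = (38 + 30 + 55 + 94) / 4 = 54.25
Variance = sum((x_i - mean)^2) / n = 608.1875
Std = sqrt(608.1875) = 24.6615
Z = (x - mean) / std
= (30 - 54.25) / 24.6615
= -24.25 / 24.6615
= -0.98

-0.98


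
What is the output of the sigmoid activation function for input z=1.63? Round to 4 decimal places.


sigmoid(z) = 1 / (1 + exp(-z))
exp(-(1.63)) = exp(-1.63) = 0.1959
1 + 0.1959 = 1.1959
1 / 1.1959 = 0.8362

0.8362


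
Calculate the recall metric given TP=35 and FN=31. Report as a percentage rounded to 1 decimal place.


Recall = TP / (TP + FN) * 100
= 35 / (35 + 31)
= 35 / 66
= 0.5303
= 53.0%

53.0


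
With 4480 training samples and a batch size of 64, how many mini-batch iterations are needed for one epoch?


Iterations per epoch = dataset_size / batch_size
= 4480 / 64
= 70

70


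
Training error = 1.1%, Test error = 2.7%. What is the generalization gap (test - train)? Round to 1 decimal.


Generalization gap = test_error - train_error
= 2.7 - 1.1
= 1.6%
A small gap suggests good generalization.

1.6


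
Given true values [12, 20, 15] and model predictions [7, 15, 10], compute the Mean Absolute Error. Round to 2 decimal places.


Absolute errors: [5, 5, 5]
Sum of absolute errors = 15
MAE = 15 / 3 = 5.00

5.00


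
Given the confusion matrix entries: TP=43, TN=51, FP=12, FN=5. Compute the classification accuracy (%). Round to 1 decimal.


Accuracy = (TP + TN) / (TP + TN + FP + FN) * 100
= (43 + 51) / (43 + 51 + 12 + 5)
= 94 / 111
= 0.8468
= 84.7%

84.7


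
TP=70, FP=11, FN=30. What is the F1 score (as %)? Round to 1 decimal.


Precision = TP / (TP + FP) = 70 / 81 = 0.8642
Recall = TP / (TP + FN) = 70 / 100 = 0.7
F1 = 2 * P * R / (P + R)
= 2 * 0.8642 * 0.7 / (0.8642 + 0.7)
= 1.2099 / 1.5642
= 0.7735
As percentage: 77.3%

77.3


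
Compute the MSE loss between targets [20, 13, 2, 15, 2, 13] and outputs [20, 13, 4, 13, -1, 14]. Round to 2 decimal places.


Differences: [0, 0, -2, 2, 3, -1]
Squared errors: [0, 0, 4, 4, 9, 1]
Sum of squared errors = 18
MSE = 18 / 6 = 3.00

3.00


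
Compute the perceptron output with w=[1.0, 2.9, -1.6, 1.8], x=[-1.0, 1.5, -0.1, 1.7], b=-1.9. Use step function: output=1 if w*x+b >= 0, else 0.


z = w . x + b
= 1.0*-1.0 + 2.9*1.5 + -1.6*-0.1 + 1.8*1.7 + -1.9
= -1.0 + 4.35 + 0.16 + 3.06 + -1.9
= 6.57 + -1.9
= 4.67
Since z = 4.67 >= 0, output = 1

1


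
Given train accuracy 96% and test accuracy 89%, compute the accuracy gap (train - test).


Gap = train_accuracy - test_accuracy
= 96 - 89
= 7%
This moderate gap may indicate mild overfitting.

7


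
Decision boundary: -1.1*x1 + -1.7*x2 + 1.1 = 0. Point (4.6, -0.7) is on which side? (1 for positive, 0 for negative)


Compute -1.1 * 4.6 + -1.7 * -0.7 + 1.1
= -5.06 + 1.19 + 1.1
= -2.77
Since -2.77 < 0, the point is on the negative side.

0


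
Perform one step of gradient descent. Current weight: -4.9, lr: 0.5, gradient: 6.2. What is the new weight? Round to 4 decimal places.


w_new = w_old - lr * gradient
= -4.9 - 0.5 * 6.2
= -4.9 - (3.1)
= -8.0000

-8.0000


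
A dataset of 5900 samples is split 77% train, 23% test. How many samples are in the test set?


Train samples = 5900 * 77% = 4543
Test samples = 5900 - 4543
= 1357

1357


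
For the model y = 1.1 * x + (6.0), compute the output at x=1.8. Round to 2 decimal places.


y = 1.1 * 1.8 + (6.0)
= 1.98 + (6.0)
= 7.98

7.98


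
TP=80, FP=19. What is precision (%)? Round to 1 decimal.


Precision = TP / (TP + FP) * 100
= 80 / (80 + 19)
= 80 / 99
= 0.8081
= 80.8%

80.8


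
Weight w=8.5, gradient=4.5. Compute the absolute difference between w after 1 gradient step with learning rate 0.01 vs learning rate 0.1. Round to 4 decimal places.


With lr=0.01: w_new = 8.5 - 0.01 * 4.5 = 8.455
With lr=0.1: w_new = 8.5 - 0.1 * 4.5 = 8.05
Absolute difference = |8.455 - 8.05|
= 0.4050

0.4050


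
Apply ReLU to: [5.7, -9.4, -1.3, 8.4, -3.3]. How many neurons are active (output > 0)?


ReLU(x) = max(0, x) for each element:
ReLU(5.7) = 5.7
ReLU(-9.4) = 0
ReLU(-1.3) = 0
ReLU(8.4) = 8.4
ReLU(-3.3) = 0
Active neurons (>0): 2

2


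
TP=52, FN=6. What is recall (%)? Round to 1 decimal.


Recall = TP / (TP + FN) * 100
= 52 / (52 + 6)
= 52 / 58
= 0.8966
= 89.7%

89.7


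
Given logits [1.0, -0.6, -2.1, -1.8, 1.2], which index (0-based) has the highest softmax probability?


Softmax is a monotonic transformation, so it preserves the argmax.
We need to find the index of the maximum logit.
Index 0: 1.0
Index 1: -0.6
Index 2: -2.1
Index 3: -1.8
Index 4: 1.2
Maximum logit = 1.2 at index 4

4


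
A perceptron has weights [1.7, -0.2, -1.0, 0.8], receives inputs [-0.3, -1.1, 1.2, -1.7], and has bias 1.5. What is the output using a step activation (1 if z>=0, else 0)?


z = w . x + b
= 1.7*-0.3 + -0.2*-1.1 + -1.0*1.2 + 0.8*-1.7 + 1.5
= -0.51 + 0.22 + -1.2 + -1.36 + 1.5
= -2.85 + 1.5
= -1.35
Since z = -1.35 < 0, output = 0

0


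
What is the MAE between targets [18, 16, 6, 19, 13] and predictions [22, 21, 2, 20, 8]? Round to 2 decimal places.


Absolute errors: [4, 5, 4, 1, 5]
Sum of absolute errors = 19
MAE = 19 / 5 = 3.80

3.80


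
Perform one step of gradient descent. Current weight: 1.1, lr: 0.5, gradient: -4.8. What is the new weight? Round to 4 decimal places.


w_new = w_old - lr * gradient
= 1.1 - 0.5 * -4.8
= 1.1 - (-2.4)
= 3.5000

3.5000


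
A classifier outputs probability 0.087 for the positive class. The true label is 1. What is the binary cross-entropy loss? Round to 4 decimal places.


For y=1: Loss = -log(p)
= -log(0.087)
= -(-2.4418)
= 2.4418

2.4418


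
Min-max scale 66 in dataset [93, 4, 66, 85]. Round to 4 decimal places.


Min = 4, Max = 93
Range = 93 - 4 = 89
Scaled = (x - min) / (max - min)
= (66 - 4) / 89
= 62 / 89
= 0.6966

0.6966


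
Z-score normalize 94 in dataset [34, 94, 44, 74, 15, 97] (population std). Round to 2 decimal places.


Mean = (34 + 94 + 44 + 74 + 15 + 97) / 6 = 59.6667
Variance = sum((x_i - mean)^2) / n = 946.2222
Std = sqrt(946.2222) = 30.7607
Z = (x - mean) / std
= (94 - 59.6667) / 30.7607
= 34.3333 / 30.7607
= 1.12

1.12


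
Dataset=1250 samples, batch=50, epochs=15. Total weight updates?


Iterations per epoch = 1250 / 50 = 25
Total updates = iterations_per_epoch * epochs
= 25 * 15
= 375

375


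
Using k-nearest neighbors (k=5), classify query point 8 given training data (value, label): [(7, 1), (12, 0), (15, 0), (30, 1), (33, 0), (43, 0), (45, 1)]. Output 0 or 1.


Distances from query 8:
Point 7 (class 1): distance = 1
Point 12 (class 0): distance = 4
Point 15 (class 0): distance = 7
Point 30 (class 1): distance = 22
Point 33 (class 0): distance = 25
K=5 nearest neighbors: classes = [1, 0, 0, 1, 0]
Votes for class 1: 2 / 5
Majority vote => class 0

0


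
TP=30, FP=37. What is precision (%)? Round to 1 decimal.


Precision = TP / (TP + FP) * 100
= 30 / (30 + 37)
= 30 / 67
= 0.4478
= 44.8%

44.8


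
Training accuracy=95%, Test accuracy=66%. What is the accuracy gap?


Gap = train_accuracy - test_accuracy
= 95 - 66
= 29%
This large gap strongly indicates overfitting.

29


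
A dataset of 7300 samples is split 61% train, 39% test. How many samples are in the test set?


Train samples = 7300 * 61% = 4453
Test samples = 7300 - 4453
= 2847

2847


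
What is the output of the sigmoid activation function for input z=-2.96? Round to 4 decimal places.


sigmoid(z) = 1 / (1 + exp(-z))
exp(-(-2.96)) = exp(2.96) = 19.298
1 + 19.298 = 20.298
1 / 20.298 = 0.0493

0.0493


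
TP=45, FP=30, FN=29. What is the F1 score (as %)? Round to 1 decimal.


Precision = TP / (TP + FP) = 45 / 75 = 0.6
Recall = TP / (TP + FN) = 45 / 74 = 0.6081
F1 = 2 * P * R / (P + R)
= 2 * 0.6 * 0.6081 / (0.6 + 0.6081)
= 0.7297 / 1.2081
= 0.604
As percentage: 60.4%

60.4


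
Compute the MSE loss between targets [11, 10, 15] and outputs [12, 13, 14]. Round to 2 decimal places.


Differences: [-1, -3, 1]
Squared errors: [1, 9, 1]
Sum of squared errors = 11
MSE = 11 / 3 = 3.67

3.67


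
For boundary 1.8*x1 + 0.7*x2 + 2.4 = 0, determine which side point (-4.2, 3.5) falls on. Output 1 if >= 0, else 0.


Compute 1.8 * -4.2 + 0.7 * 3.5 + 2.4
= -7.56 + 2.45 + 2.4
= -2.71
Since -2.71 < 0, the point is on the negative side.

0


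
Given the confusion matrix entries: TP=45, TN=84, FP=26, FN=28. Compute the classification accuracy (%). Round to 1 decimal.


Accuracy = (TP + TN) / (TP + TN + FP + FN) * 100
= (45 + 84) / (45 + 84 + 26 + 28)
= 129 / 183
= 0.7049
= 70.5%

70.5


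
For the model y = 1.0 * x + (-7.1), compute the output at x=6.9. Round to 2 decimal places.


y = 1.0 * 6.9 + (-7.1)
= 6.9 + (-7.1)
= -0.20

-0.20


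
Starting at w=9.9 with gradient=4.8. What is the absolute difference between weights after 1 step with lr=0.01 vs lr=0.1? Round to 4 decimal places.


With lr=0.01: w_new = 9.9 - 0.01 * 4.8 = 9.852
With lr=0.1: w_new = 9.9 - 0.1 * 4.8 = 9.42
Absolute difference = |9.852 - 9.42|
= 0.4320

0.4320


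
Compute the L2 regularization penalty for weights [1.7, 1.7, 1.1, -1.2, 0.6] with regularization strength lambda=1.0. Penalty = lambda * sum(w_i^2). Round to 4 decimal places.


Squaring each weight:
1.7^2 = 2.89
1.7^2 = 2.89
1.1^2 = 1.21
(-1.2)^2 = 1.44
0.6^2 = 0.36
Sum of squares = 8.79
Penalty = 1.0 * 8.79 = 8.7900

8.7900


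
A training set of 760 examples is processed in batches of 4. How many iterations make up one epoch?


Iterations per epoch = dataset_size / batch_size
= 760 / 4
= 190

190


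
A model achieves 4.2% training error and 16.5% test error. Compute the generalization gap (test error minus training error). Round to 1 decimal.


Generalization gap = test_error - train_error
= 16.5 - 4.2
= 12.3%
A large gap suggests overfitting.

12.3


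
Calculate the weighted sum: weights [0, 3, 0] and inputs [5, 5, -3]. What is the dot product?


Element-wise products:
0 * 5 = 0
3 * 5 = 15
0 * -3 = 0
Sum = 0 + 15 + 0
= 15

15


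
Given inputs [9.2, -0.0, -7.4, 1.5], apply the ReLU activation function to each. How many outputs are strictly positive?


ReLU(x) = max(0, x) for each element:
ReLU(9.2) = 9.2
ReLU(-0.0) = 0
ReLU(-7.4) = 0
ReLU(1.5) = 1.5
Active neurons (>0): 2

2


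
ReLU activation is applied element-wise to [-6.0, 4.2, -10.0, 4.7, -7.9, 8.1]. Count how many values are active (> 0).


ReLU(x) = max(0, x) for each element:
ReLU(-6.0) = 0
ReLU(4.2) = 4.2
ReLU(-10.0) = 0
ReLU(4.7) = 4.7
ReLU(-7.9) = 0
ReLU(8.1) = 8.1
Active neurons (>0): 3

3


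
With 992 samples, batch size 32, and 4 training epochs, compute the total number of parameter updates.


Iterations per epoch = 992 / 32 = 31
Total updates = iterations_per_epoch * epochs
= 31 * 4
= 124

124


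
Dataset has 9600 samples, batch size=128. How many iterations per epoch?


Iterations per epoch = dataset_size / batch_size
= 9600 / 128
= 75

75


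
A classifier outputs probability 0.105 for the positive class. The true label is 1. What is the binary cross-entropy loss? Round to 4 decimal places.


For y=1: Loss = -log(p)
= -log(0.105)
= -(-2.2538)
= 2.2538

2.2538


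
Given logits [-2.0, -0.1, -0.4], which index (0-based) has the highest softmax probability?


Softmax is a monotonic transformation, so it preserves the argmax.
We need to find the index of the maximum logit.
Index 0: -2.0
Index 1: -0.1
Index 2: -0.4
Maximum logit = -0.1 at index 1

1


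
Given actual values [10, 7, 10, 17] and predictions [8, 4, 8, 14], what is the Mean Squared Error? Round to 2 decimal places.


Differences: [2, 3, 2, 3]
Squared errors: [4, 9, 4, 9]
Sum of squared errors = 26
MSE = 26 / 4 = 6.50

6.50


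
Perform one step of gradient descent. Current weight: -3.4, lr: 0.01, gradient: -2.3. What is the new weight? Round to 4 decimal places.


w_new = w_old - lr * gradient
= -3.4 - 0.01 * -2.3
= -3.4 - (-0.023)
= -3.3770

-3.3770


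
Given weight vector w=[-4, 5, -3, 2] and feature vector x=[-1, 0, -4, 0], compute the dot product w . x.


Element-wise products:
-4 * -1 = 4
5 * 0 = 0
-3 * -4 = 12
2 * 0 = 0
Sum = 4 + 0 + 12 + 0
= 16

16


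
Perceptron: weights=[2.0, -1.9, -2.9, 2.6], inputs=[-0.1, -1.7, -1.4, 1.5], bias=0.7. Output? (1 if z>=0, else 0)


z = w . x + b
= 2.0*-0.1 + -1.9*-1.7 + -2.9*-1.4 + 2.6*1.5 + 0.7
= -0.2 + 3.23 + 4.06 + 3.9 + 0.7
= 10.99 + 0.7
= 11.69
Since z = 11.69 >= 0, output = 1

1


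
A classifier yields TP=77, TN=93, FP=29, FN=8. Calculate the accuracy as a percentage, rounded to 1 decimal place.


Accuracy = (TP + TN) / (TP + TN + FP + FN) * 100
= (77 + 93) / (77 + 93 + 29 + 8)
= 170 / 207
= 0.8213
= 82.1%

82.1


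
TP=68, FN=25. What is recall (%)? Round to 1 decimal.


Recall = TP / (TP + FN) * 100
= 68 / (68 + 25)
= 68 / 93
= 0.7312
= 73.1%

73.1


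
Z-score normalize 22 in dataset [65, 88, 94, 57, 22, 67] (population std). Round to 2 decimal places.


Mean = (65 + 88 + 94 + 57 + 22 + 67) / 6 = 65.5
Variance = sum((x_i - mean)^2) / n = 547.5833
Std = sqrt(547.5833) = 23.4005
Z = (x - mean) / std
= (22 - 65.5) / 23.4005
= -43.5 / 23.4005
= -1.86

-1.86


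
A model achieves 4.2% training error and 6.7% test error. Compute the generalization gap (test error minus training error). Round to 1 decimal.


Generalization gap = test_error - train_error
= 6.7 - 4.2
= 2.5%
A moderate gap.

2.5


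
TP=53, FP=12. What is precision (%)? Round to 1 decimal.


Precision = TP / (TP + FP) * 100
= 53 / (53 + 12)
= 53 / 65
= 0.8154
= 81.5%

81.5


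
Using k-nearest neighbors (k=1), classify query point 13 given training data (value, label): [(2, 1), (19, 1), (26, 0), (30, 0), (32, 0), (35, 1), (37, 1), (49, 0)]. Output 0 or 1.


Distances from query 13:
Point 19 (class 1): distance = 6
K=1 nearest neighbors: classes = [1]
Votes for class 1: 1 / 1
Majority vote => class 1

1


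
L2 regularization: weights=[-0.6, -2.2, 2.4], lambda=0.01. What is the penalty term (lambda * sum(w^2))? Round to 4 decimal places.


Squaring each weight:
(-0.6)^2 = 0.36
(-2.2)^2 = 4.84
2.4^2 = 5.76
Sum of squares = 10.96
Penalty = 0.01 * 10.96 = 0.1096

0.1096


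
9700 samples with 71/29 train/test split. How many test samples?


Train samples = 9700 * 71% = 6887
Test samples = 9700 - 6887
= 2813

2813


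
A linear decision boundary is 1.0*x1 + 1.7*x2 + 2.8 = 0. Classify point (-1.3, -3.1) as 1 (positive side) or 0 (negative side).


Compute 1.0 * -1.3 + 1.7 * -3.1 + 2.8
= -1.3 + -5.27 + 2.8
= -3.77
Since -3.77 < 0, the point is on the negative side.

0


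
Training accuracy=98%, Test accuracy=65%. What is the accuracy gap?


Gap = train_accuracy - test_accuracy
= 98 - 65
= 33%
This large gap strongly indicates overfitting.

33


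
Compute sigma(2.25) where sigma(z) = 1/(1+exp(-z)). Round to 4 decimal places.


sigmoid(z) = 1 / (1 + exp(-z))
exp(-(2.25)) = exp(-2.25) = 0.1054
1 + 0.1054 = 1.1054
1 / 1.1054 = 0.9047

0.9047


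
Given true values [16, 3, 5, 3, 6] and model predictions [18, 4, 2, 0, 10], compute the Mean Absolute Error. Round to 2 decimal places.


Absolute errors: [2, 1, 3, 3, 4]
Sum of absolute errors = 13
MAE = 13 / 5 = 2.60

2.60


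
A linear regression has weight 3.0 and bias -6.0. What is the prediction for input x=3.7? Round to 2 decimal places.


y = 3.0 * 3.7 + (-6.0)
= 11.1 + (-6.0)
= 5.10

5.10


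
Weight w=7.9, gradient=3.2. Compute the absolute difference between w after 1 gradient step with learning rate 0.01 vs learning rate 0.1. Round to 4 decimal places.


With lr=0.01: w_new = 7.9 - 0.01 * 3.2 = 7.868
With lr=0.1: w_new = 7.9 - 0.1 * 3.2 = 7.58
Absolute difference = |7.868 - 7.58|
= 0.2880

0.2880


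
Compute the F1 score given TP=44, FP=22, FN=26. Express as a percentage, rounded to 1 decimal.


Precision = TP / (TP + FP) = 44 / 66 = 0.6667
Recall = TP / (TP + FN) = 44 / 70 = 0.6286
F1 = 2 * P * R / (P + R)
= 2 * 0.6667 * 0.6286 / (0.6667 + 0.6286)
= 0.8381 / 1.2952
= 0.6471
As percentage: 64.7%

64.7


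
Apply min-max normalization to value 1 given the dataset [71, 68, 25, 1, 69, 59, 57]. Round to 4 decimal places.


Min = 1, Max = 71
Range = 71 - 1 = 70
Scaled = (x - min) / (max - min)
= (1 - 1) / 70
= 0 / 70
= 0.0000

0.0000


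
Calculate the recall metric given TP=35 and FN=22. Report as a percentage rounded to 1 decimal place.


Recall = TP / (TP + FN) * 100
= 35 / (35 + 22)
= 35 / 57
= 0.614
= 61.4%

61.4


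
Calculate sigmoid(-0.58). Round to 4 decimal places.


sigmoid(z) = 1 / (1 + exp(-z))
exp(-(-0.58)) = exp(0.58) = 1.786
1 + 1.786 = 2.786
1 / 2.786 = 0.3589

0.3589


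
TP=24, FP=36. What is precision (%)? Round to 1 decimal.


Precision = TP / (TP + FP) * 100
= 24 / (24 + 36)
= 24 / 60
= 0.4
= 40.0%

40.0


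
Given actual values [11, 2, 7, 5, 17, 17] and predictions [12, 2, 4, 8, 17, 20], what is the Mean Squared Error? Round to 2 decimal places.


Differences: [-1, 0, 3, -3, 0, -3]
Squared errors: [1, 0, 9, 9, 0, 9]
Sum of squared errors = 28
MSE = 28 / 6 = 4.67

4.67


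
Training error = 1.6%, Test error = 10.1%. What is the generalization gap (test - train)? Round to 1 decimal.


Generalization gap = test_error - train_error
= 10.1 - 1.6
= 8.5%
A moderate gap.

8.5


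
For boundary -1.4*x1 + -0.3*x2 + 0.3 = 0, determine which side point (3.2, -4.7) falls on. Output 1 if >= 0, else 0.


Compute -1.4 * 3.2 + -0.3 * -4.7 + 0.3
= -4.48 + 1.41 + 0.3
= -2.77
Since -2.77 < 0, the point is on the negative side.

0


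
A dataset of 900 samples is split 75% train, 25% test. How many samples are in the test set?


Train samples = 900 * 75% = 675
Test samples = 900 - 675
= 225

225


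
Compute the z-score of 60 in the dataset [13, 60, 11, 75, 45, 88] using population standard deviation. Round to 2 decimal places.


Mean = (13 + 60 + 11 + 75 + 45 + 88) / 6 = 48.6667
Variance = sum((x_i - mean)^2) / n = 845.5556
Std = sqrt(845.5556) = 29.0784
Z = (x - mean) / std
= (60 - 48.6667) / 29.0784
= 11.3333 / 29.0784
= 0.39

0.39


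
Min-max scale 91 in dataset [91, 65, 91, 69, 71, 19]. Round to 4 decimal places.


Min = 19, Max = 91
Range = 91 - 19 = 72
Scaled = (x - min) / (max - min)
= (91 - 19) / 72
= 72 / 72
= 1.0000

1.0000


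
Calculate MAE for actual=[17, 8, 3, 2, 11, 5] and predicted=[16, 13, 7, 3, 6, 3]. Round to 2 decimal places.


Absolute errors: [1, 5, 4, 1, 5, 2]
Sum of absolute errors = 18
MAE = 18 / 6 = 3.00

3.00


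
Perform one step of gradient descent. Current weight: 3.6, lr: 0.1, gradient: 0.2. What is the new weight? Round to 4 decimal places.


w_new = w_old - lr * gradient
= 3.6 - 0.1 * 0.2
= 3.6 - (0.02)
= 3.5800

3.5800


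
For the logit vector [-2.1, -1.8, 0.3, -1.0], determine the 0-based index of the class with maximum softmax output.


Softmax is a monotonic transformation, so it preserves the argmax.
We need to find the index of the maximum logit.
Index 0: -2.1
Index 1: -1.8
Index 2: 0.3
Index 3: -1.0
Maximum logit = 0.3 at index 2

2


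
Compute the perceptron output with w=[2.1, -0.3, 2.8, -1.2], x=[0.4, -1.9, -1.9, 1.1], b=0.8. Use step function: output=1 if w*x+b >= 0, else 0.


z = w . x + b
= 2.1*0.4 + -0.3*-1.9 + 2.8*-1.9 + -1.2*1.1 + 0.8
= 0.84 + 0.57 + -5.32 + -1.32 + 0.8
= -5.23 + 0.8
= -4.43
Since z = -4.43 < 0, output = 0

0


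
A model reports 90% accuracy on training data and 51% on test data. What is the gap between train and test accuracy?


Gap = train_accuracy - test_accuracy
= 90 - 51
= 39%
This large gap strongly indicates overfitting.

39


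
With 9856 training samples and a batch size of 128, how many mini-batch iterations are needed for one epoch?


Iterations per epoch = dataset_size / batch_size
= 9856 / 128
= 77

77


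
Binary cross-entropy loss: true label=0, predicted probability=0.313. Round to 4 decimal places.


For y=0: Loss = -log(1-p)
= -log(1 - 0.313)
= -log(0.687)
= -(-0.3754)
= 0.3754

0.3754


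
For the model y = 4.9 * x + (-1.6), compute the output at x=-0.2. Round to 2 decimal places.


y = 4.9 * -0.2 + (-1.6)
= -0.98 + (-1.6)
= -2.58

-2.58


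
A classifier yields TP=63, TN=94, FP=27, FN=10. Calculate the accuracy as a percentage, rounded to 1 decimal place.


Accuracy = (TP + TN) / (TP + TN + FP + FN) * 100
= (63 + 94) / (63 + 94 + 27 + 10)
= 157 / 194
= 0.8093
= 80.9%

80.9


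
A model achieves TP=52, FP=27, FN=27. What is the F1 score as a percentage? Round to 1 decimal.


Precision = TP / (TP + FP) = 52 / 79 = 0.6582
Recall = TP / (TP + FN) = 52 / 79 = 0.6582
F1 = 2 * P * R / (P + R)
= 2 * 0.6582 * 0.6582 / (0.6582 + 0.6582)
= 0.8665 / 1.3165
= 0.6582
As percentage: 65.8%

65.8


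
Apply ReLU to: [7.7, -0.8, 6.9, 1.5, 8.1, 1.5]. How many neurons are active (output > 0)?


ReLU(x) = max(0, x) for each element:
ReLU(7.7) = 7.7
ReLU(-0.8) = 0
ReLU(6.9) = 6.9
ReLU(1.5) = 1.5
ReLU(8.1) = 8.1
ReLU(1.5) = 1.5
Active neurons (>0): 5

5


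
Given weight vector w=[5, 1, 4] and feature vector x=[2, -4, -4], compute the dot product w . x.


Element-wise products:
5 * 2 = 10
1 * -4 = -4
4 * -4 = -16
Sum = 10 + -4 + -16
= -10

-10


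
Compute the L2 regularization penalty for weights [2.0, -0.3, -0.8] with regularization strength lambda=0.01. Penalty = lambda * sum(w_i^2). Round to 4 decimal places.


Squaring each weight:
2.0^2 = 4.0
(-0.3)^2 = 0.09
(-0.8)^2 = 0.64
Sum of squares = 4.73
Penalty = 0.01 * 4.73 = 0.0473

0.0473


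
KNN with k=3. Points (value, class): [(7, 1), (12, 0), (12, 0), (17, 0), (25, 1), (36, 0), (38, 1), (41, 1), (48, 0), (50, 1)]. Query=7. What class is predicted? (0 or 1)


Distances from query 7:
Point 7 (class 1): distance = 0
Point 12 (class 0): distance = 5
Point 12 (class 0): distance = 5
K=3 nearest neighbors: classes = [1, 0, 0]
Votes for class 1: 1 / 3
Majority vote => class 0

0


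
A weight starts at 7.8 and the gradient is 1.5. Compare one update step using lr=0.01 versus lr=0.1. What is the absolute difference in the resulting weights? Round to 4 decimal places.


With lr=0.01: w_new = 7.8 - 0.01 * 1.5 = 7.785
With lr=0.1: w_new = 7.8 - 0.1 * 1.5 = 7.65
Absolute difference = |7.785 - 7.65|
= 0.1350

0.1350


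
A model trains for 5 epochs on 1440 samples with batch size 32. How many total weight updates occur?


Iterations per epoch = 1440 / 32 = 45
Total updates = iterations_per_epoch * epochs
= 45 * 5
= 225

225


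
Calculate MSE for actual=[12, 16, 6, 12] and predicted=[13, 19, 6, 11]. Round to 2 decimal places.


Differences: [-1, -3, 0, 1]
Squared errors: [1, 9, 0, 1]
Sum of squared errors = 11
MSE = 11 / 4 = 2.75

2.75


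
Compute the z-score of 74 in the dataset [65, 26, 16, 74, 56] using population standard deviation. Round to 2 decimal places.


Mean = (65 + 26 + 16 + 74 + 56) / 5 = 47.4
Variance = sum((x_i - mean)^2) / n = 507.04
Std = sqrt(507.04) = 22.5175
Z = (x - mean) / std
= (74 - 47.4) / 22.5175
= 26.6 / 22.5175
= 1.18

1.18


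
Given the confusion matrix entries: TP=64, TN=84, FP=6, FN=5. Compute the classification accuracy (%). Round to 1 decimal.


Accuracy = (TP + TN) / (TP + TN + FP + FN) * 100
= (64 + 84) / (64 + 84 + 6 + 5)
= 148 / 159
= 0.9308
= 93.1%

93.1


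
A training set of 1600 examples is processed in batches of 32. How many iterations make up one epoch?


Iterations per epoch = dataset_size / batch_size
= 1600 / 32
= 50

50


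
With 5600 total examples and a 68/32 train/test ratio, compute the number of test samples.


Train samples = 5600 * 68% = 3808
Test samples = 5600 - 3808
= 1792

1792


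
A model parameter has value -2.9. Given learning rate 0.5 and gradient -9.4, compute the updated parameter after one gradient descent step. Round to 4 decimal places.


w_new = w_old - lr * gradient
= -2.9 - 0.5 * -9.4
= -2.9 - (-4.7)
= 1.8000

1.8000


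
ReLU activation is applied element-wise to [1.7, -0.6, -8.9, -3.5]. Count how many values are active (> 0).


ReLU(x) = max(0, x) for each element:
ReLU(1.7) = 1.7
ReLU(-0.6) = 0
ReLU(-8.9) = 0
ReLU(-3.5) = 0
Active neurons (>0): 1

1


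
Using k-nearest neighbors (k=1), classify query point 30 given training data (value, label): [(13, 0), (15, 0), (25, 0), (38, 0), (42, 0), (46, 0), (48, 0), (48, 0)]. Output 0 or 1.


Distances from query 30:
Point 25 (class 0): distance = 5
K=1 nearest neighbors: classes = [0]
Votes for class 1: 0 / 1
Majority vote => class 0

0


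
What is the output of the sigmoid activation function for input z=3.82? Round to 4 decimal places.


sigmoid(z) = 1 / (1 + exp(-z))
exp(-(3.82)) = exp(-3.82) = 0.0219
1 + 0.0219 = 1.0219
1 / 1.0219 = 0.9785

0.9785


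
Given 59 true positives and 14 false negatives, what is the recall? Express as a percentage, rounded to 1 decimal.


Recall = TP / (TP + FN) * 100
= 59 / (59 + 14)
= 59 / 73
= 0.8082
= 80.8%

80.8


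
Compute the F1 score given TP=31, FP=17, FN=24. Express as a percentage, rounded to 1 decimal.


Precision = TP / (TP + FP) = 31 / 48 = 0.6458
Recall = TP / (TP + FN) = 31 / 55 = 0.5636
F1 = 2 * P * R / (P + R)
= 2 * 0.6458 * 0.5636 / (0.6458 + 0.5636)
= 0.728 / 1.2095
= 0.6019
As percentage: 60.2%

60.2
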